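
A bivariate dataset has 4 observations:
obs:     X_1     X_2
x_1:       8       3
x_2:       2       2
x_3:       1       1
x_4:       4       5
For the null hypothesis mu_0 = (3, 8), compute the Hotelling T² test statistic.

Step 1 — sample mean vector:
  mean(X_1) = (8 + 2 + 1 + 4) / 4 = 15/4 = 3.75
  mean(X_2) = (3 + 2 + 1 + 5) / 4 = 11/4 = 2.75
  x̄ = (3.75, 2.75),  deviation x̄ - mu_0 = (3.75, 2.75) - (3, 8) = (0.75, -5.25).

Step 2 — sample covariance matrix, S[i,j] = (1/(n-1)) · Σ_k (x_{k,i} - mean_i) · (x_{k,j} - mean_j), divisor n-1 = 3:
  S[X_1,X_1] = ((4.25)·(4.25) + (-1.75)·(-1.75) + (-2.75)·(-2.75) + (0.25)·(0.25)) / 3 = 28.75/3 = 9.5833
  S[X_1,X_2] = ((4.25)·(0.25) + (-1.75)·(-0.75) + (-2.75)·(-1.75) + (0.25)·(2.25)) / 3 = 7.75/3 = 2.5833
  S[X_2,X_2] = ((0.25)·(0.25) + (-0.75)·(-0.75) + (-1.75)·(-1.75) + (2.25)·(2.25)) / 3 = 8.75/3 = 2.9167
  S = [[9.5833, 2.5833],
 [2.5833, 2.9167]].

Step 3 — invert S. det(S) = 9.5833·2.9167 - (2.5833)² = 21.2778.
  S^{-1} = (1/det) · [[d, -b], [-b, a]] = [[0.1371, -0.1214],
 [-0.1214, 0.4504]].

Step 4 — quadratic form (x̄ - mu_0)^T · S^{-1} · (x̄ - mu_0):
  S^{-1} · (x̄ - mu_0) = (0.7402, -2.4556),
  (x̄ - mu_0)^T · [...] = (0.75)·(0.7402) + (-5.25)·(-2.4556) = 13.4471.

Step 5 — scale by n: T² = 4 · 13.4471 = 53.7885.

T² ≈ 53.7885


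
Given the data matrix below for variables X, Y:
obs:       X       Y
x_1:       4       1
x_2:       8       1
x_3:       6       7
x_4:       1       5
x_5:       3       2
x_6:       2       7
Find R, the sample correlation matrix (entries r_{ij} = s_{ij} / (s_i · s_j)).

Step 1 — column means:
  mean(X) = (4 + 8 + 6 + 1 + 3 + 2) / 6 = 24/6 = 4
  mean(Y) = (1 + 1 + 7 + 5 + 2 + 7) / 6 = 23/6 = 3.8333

Step 2 — sample variances and covariances s[i,j] = (1/(n-1)) · Σ_k (x_{k,i} - mean_i) · (x_{k,j} - mean_j), with n-1 = 5:
  s[X,X] = ((0)·(0) + (4)·(4) + (2)·(2) + (-3)·(-3) + (-1)·(-1) + (-2)·(-2)) / 5 = 34/5 = 6.8
  s[X,Y] = ((0)·(-2.8333) + (4)·(-2.8333) + (2)·(3.1667) + (-3)·(1.1667) + (-1)·(-1.8333) + (-2)·(3.1667)) / 5 = -13/5 = -2.6
  s[Y,Y] = ((-2.8333)·(-2.8333) + (-2.8333)·(-2.8333) + (3.1667)·(3.1667) + (1.1667)·(1.1667) + (-1.8333)·(-1.8333) + (3.1667)·(3.1667)) / 5 = 40.8333/5 = 8.1667
  Sample standard deviations s_i = √(s[i,i]):
  s(X) = √(6.8) = 2.6077
  s(Y) = √(8.1667) = 2.8577

Step 3 — r_{ij} = s_{ij} / (s_i · s_j):
  r[X,X] = 1 (diagonal).
  r[X,Y] = -2.6 / (2.6077 · 2.8577) = -2.6 / 7.4521 = -0.3489
  r[Y,Y] = 1 (diagonal).

R is symmetric with unit diagonal. Assembling:

R = [[1, -0.3489],
 [-0.3489, 1]]


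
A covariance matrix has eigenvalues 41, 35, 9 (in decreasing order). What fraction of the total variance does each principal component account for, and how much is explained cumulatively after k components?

Step 1 — total variance = trace(Sigma) = Σ λ_i = 41 + 35 + 9 = 85.

Step 2 — fraction explained by component i = λ_i / Σ λ:
  PC1: 41/85 = 0.4824
  PC2: 35/85 = 0.4118
  PC3: 9/85 = 0.1059

Step 3 — cumulative fraction after k components = (λ_1 + ... + λ_k) / Σ λ:
  k = 1: 41/85 = 0.4824
  k = 2: (41 + 35)/85 = 76/85 = 0.8941
  k = 3: (41 + 35 + 9)/85 = 85/85 = 1

Summary (fraction, with percent):

explained: PC1 0.4824 (48.24%), PC2 0.4118 (41.18%), PC3 0.1059 (10.59%);  cumulative: 0.4824, 0.8941, 1


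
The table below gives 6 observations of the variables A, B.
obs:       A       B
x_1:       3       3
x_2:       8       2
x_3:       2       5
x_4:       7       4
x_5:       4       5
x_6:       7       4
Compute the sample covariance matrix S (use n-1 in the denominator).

Step 1 — column means:
  mean(A) = (3 + 8 + 2 + 7 + 4 + 7) / 6 = 31/6 = 5.1667
  mean(B) = (3 + 2 + 5 + 4 + 5 + 4) / 6 = 23/6 = 3.8333

Step 2 — sample covariance S[i,j] = (1/(n-1)) · Σ_k (x_{k,i} - mean_i) · (x_{k,j} - mean_j), with n-1 = 5.
  S[A,A] = ((-2.1667)·(-2.1667) + (2.8333)·(2.8333) + (-3.1667)·(-3.1667) + (1.8333)·(1.8333) + (-1.1667)·(-1.1667) + (1.8333)·(1.8333)) / 5 = 30.8333/5 = 6.1667
  S[A,B] = ((-2.1667)·(-0.8333) + (2.8333)·(-1.8333) + (-3.1667)·(1.1667) + (1.8333)·(0.1667) + (-1.1667)·(1.1667) + (1.8333)·(0.1667)) / 5 = -7.8333/5 = -1.5667
  S[B,B] = ((-0.8333)·(-0.8333) + (-1.8333)·(-1.8333) + (1.1667)·(1.1667) + (0.1667)·(0.1667) + (1.1667)·(1.1667) + (0.1667)·(0.1667)) / 5 = 6.8333/5 = 1.3667

S is symmetric (S[j,i] = S[i,j]). Assembling:

S = [[6.1667, -1.5667],
 [-1.5667, 1.3667]]


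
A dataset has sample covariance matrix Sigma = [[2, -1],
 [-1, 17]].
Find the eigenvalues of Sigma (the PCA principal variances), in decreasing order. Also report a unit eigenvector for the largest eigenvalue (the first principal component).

Step 1 — characteristic polynomial of 2×2 Sigma:
  det(Sigma - λI) = λ² - trace · λ + det = 0.
  trace = 2 + 17 = 19, det = 2·17 - (-1)² = 33.
Step 2 — discriminant:
  Δ = trace² - 4·det = 361 - 132 = 229.
Step 3 — eigenvalues:
  λ = (trace ± √Δ)/2 = (19 ± 15.1327)/2,
  λ_1 = 17.0664,  λ_2 = 1.9336.

Step 4 — unit eigenvector for λ_1: solve (Sigma - λ_1 I)v = 0. First row:
  (2 - 17.0664)·v_x + (-1)·v_y = 0, i.e. (-15.0664)·v_x + (-1)·v_y = 0,
  so v ∝ (b, λ_1 - a) = (-1, 15.0664); multiply by -1 so the first entry is positive: u = (1, -15.0664).
  ||u|| = √((1)² + (-15.0664)²) = √(227.9956) ≈ 15.0995,
  v_1 = u/||u|| ≈ (0.0662, -0.9978) (||v_1|| = 1).

λ_1 = 17.0664,  λ_2 = 1.9336;  v_1 ≈ (0.0662, -0.9978)


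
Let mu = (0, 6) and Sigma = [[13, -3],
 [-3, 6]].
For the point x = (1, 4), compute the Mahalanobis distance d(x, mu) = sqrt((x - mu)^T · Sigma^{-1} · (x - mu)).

Step 1 — centre the observation: (x - mu) = (1, -2).

Step 2 — invert Sigma. det(Sigma) = 13·6 - (-3)² = 69.
  Sigma^{-1} = (1/det) · [[d, -b], [-b, a]] = [[0.087, 0.0435],
 [0.0435, 0.1884]].

Step 3 — form the quadratic (x - mu)^T · Sigma^{-1} · (x - mu):
  Sigma^{-1} · (x - mu) = (0, -0.3333).
  (x - mu)^T · [Sigma^{-1} · (x - mu)] = (1)·(0) + (-2)·(-0.3333) = 0.6667.

Step 4 — take square root: d = √(0.6667) ≈ 0.8165.

d(x, mu) = √(0.6667) ≈ 0.8165


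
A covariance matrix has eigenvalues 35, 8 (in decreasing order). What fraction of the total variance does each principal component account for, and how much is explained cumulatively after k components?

Step 1 — total variance = trace(Sigma) = Σ λ_i = 35 + 8 = 43.

Step 2 — fraction explained by component i = λ_i / Σ λ:
  PC1: 35/43 = 0.814
  PC2: 8/43 = 0.186

Step 3 — cumulative fraction after k components = (λ_1 + ... + λ_k) / Σ λ:
  k = 1: 35/43 = 0.814
  k = 2: (35 + 8)/43 = 43/43 = 1

Summary (fraction, with percent):

explained: PC1 0.814 (81.4%), PC2 0.186 (18.6%);  cumulative: 0.814, 1


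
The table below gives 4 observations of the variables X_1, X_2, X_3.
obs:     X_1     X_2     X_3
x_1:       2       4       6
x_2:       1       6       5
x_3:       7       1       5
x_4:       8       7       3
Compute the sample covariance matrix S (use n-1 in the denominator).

Step 1 — column means:
  mean(X_1) = (2 + 1 + 7 + 8) / 4 = 18/4 = 4.5
  mean(X_2) = (4 + 6 + 1 + 7) / 4 = 18/4 = 4.5
  mean(X_3) = (6 + 5 + 5 + 3) / 4 = 19/4 = 4.75

Step 2 — sample covariance S[i,j] = (1/(n-1)) · Σ_k (x_{k,i} - mean_i) · (x_{k,j} - mean_j), with n-1 = 3.
  S[X_1,X_1] = ((-2.5)·(-2.5) + (-3.5)·(-3.5) + (2.5)·(2.5) + (3.5)·(3.5)) / 3 = 37/3 = 12.3333
  S[X_1,X_2] = ((-2.5)·(-0.5) + (-3.5)·(1.5) + (2.5)·(-3.5) + (3.5)·(2.5)) / 3 = -4/3 = -1.3333
  S[X_1,X_3] = ((-2.5)·(1.25) + (-3.5)·(0.25) + (2.5)·(0.25) + (3.5)·(-1.75)) / 3 = -9.5/3 = -3.1667
  S[X_2,X_2] = ((-0.5)·(-0.5) + (1.5)·(1.5) + (-3.5)·(-3.5) + (2.5)·(2.5)) / 3 = 21/3 = 7
  S[X_2,X_3] = ((-0.5)·(1.25) + (1.5)·(0.25) + (-3.5)·(0.25) + (2.5)·(-1.75)) / 3 = -5.5/3 = -1.8333
  S[X_3,X_3] = ((1.25)·(1.25) + (0.25)·(0.25) + (0.25)·(0.25) + (-1.75)·(-1.75)) / 3 = 4.75/3 = 1.5833

S is symmetric (S[j,i] = S[i,j]). Assembling:

S = [[12.3333, -1.3333, -3.1667],
 [-1.3333, 7, -1.8333],
 [-3.1667, -1.8333, 1.5833]]


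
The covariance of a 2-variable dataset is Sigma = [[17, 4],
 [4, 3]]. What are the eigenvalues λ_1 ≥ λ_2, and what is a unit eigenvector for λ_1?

Step 1 — characteristic polynomial of 2×2 Sigma:
  det(Sigma - λI) = λ² - trace · λ + det = 0.
  trace = 17 + 3 = 20, det = 17·3 - (4)² = 35.
Step 2 — discriminant:
  Δ = trace² - 4·det = 400 - 140 = 260.
Step 3 — eigenvalues:
  λ = (trace ± √Δ)/2 = (20 ± 16.1245)/2,
  λ_1 = 18.0623,  λ_2 = 1.9377.

Step 4 — unit eigenvector for λ_1: solve (Sigma - λ_1 I)v = 0. First row:
  (17 - 18.0623)·v_x + (4)·v_y = 0, i.e. (-1.0623)·v_x + (4)·v_y = 0,
  so v ∝ (b, λ_1 - a) = (4, 1.0623) = u.
  ||u|| = √((4)² + (1.0623)²) = √(17.1284) ≈ 4.1386,
  v_1 = u/||u|| ≈ (0.9665, 0.2567) (||v_1|| = 1).

λ_1 = 18.0623,  λ_2 = 1.9377;  v_1 ≈ (0.9665, 0.2567)


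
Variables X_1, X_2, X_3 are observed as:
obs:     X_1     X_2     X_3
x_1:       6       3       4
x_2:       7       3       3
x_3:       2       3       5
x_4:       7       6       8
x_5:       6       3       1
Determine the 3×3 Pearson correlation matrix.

Step 1 — column means:
  mean(X_1) = (6 + 7 + 2 + 7 + 6) / 5 = 28/5 = 5.6
  mean(X_2) = (3 + 3 + 3 + 6 + 3) / 5 = 18/5 = 3.6
  mean(X_3) = (4 + 3 + 5 + 8 + 1) / 5 = 21/5 = 4.2

Step 2 — sample variances and covariances s[i,j] = (1/(n-1)) · Σ_k (x_{k,i} - mean_i) · (x_{k,j} - mean_j), with n-1 = 4:
  s[X_1,X_1] = ((0.4)·(0.4) + (1.4)·(1.4) + (-3.6)·(-3.6) + (1.4)·(1.4) + (0.4)·(0.4)) / 4 = 17.2/4 = 4.3
  s[X_1,X_2] = ((0.4)·(-0.6) + (1.4)·(-0.6) + (-3.6)·(-0.6) + (1.4)·(2.4) + (0.4)·(-0.6)) / 4 = 4.2/4 = 1.05
  s[X_1,X_3] = ((0.4)·(-0.2) + (1.4)·(-1.2) + (-3.6)·(0.8) + (1.4)·(3.8) + (0.4)·(-3.2)) / 4 = -0.6/4 = -0.15
  s[X_2,X_2] = ((-0.6)·(-0.6) + (-0.6)·(-0.6) + (-0.6)·(-0.6) + (2.4)·(2.4) + (-0.6)·(-0.6)) / 4 = 7.2/4 = 1.8
  s[X_2,X_3] = ((-0.6)·(-0.2) + (-0.6)·(-1.2) + (-0.6)·(0.8) + (2.4)·(3.8) + (-0.6)·(-3.2)) / 4 = 11.4/4 = 2.85
  s[X_3,X_3] = ((-0.2)·(-0.2) + (-1.2)·(-1.2) + (0.8)·(0.8) + (3.8)·(3.8) + (-3.2)·(-3.2)) / 4 = 26.8/4 = 6.7
  Sample standard deviations s_i = √(s[i,i]):
  s(X_1) = √(4.3) = 2.0736
  s(X_2) = √(1.8) = 1.3416
  s(X_3) = √(6.7) = 2.5884

Step 3 — r_{ij} = s_{ij} / (s_i · s_j):
  r[X_1,X_1] = 1 (diagonal).
  r[X_1,X_2] = 1.05 / (2.0736 · 1.3416) = 1.05 / 2.7821 = 0.3774
  r[X_1,X_3] = -0.15 / (2.0736 · 2.5884) = -0.15 / 5.3675 = -0.0279
  r[X_2,X_2] = 1 (diagonal).
  r[X_2,X_3] = 2.85 / (1.3416 · 2.5884) = 2.85 / 3.4728 = 0.8207
  r[X_3,X_3] = 1 (diagonal).

R is symmetric with unit diagonal. Assembling:

R = [[1, 0.3774, -0.0279],
 [0.3774, 1, 0.8207],
 [-0.0279, 0.8207, 1]]


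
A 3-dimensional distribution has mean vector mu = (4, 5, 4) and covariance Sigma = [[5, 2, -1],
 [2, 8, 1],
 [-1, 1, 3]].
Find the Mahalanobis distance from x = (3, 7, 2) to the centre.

Step 1 — centre the observation: (x - mu) = (-1, 2, -2).

Step 2 — invert Sigma (cofactor / det for 3×3, or solve directly):
  Sigma^{-1} = [[0.2527, -0.0769, 0.1099],
 [-0.0769, 0.1538, -0.0769],
 [0.1099, -0.0769, 0.3956]].

Step 3 — form the quadratic (x - mu)^T · Sigma^{-1} · (x - mu):
  Sigma^{-1} · (x - mu) = (-0.6264, 0.5385, -1.0549).
  (x - mu)^T · [Sigma^{-1} · (x - mu)] = (-1)·(-0.6264) + (2)·(0.5385) + (-2)·(-1.0549) = 3.8132.

Step 4 — take square root: d = √(3.8132) ≈ 1.9527.

d(x, mu) = √(3.8132) ≈ 1.9527


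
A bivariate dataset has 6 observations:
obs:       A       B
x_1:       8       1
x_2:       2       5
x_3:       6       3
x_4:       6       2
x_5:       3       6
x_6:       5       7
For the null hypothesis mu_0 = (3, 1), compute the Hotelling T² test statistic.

Step 1 — sample mean vector:
  mean(A) = (8 + 2 + 6 + 6 + 3 + 5) / 6 = 30/6 = 5
  mean(B) = (1 + 5 + 3 + 2 + 6 + 7) / 6 = 24/6 = 4
  x̄ = (5, 4),  deviation x̄ - mu_0 = (5, 4) - (3, 1) = (2, 3).

Step 2 — sample covariance matrix, S[i,j] = (1/(n-1)) · Σ_k (x_{k,i} - mean_i) · (x_{k,j} - mean_j), divisor n-1 = 5:
  S[A,A] = ((3)·(3) + (-3)·(-3) + (1)·(1) + (1)·(1) + (-2)·(-2) + (0)·(0)) / 5 = 24/5 = 4.8
  S[A,B] = ((3)·(-3) + (-3)·(1) + (1)·(-1) + (1)·(-2) + (-2)·(2) + (0)·(3)) / 5 = -19/5 = -3.8
  S[B,B] = ((-3)·(-3) + (1)·(1) + (-1)·(-1) + (-2)·(-2) + (2)·(2) + (3)·(3)) / 5 = 28/5 = 5.6
  S = [[4.8, -3.8],
 [-3.8, 5.6]].

Step 3 — invert S. det(S) = 4.8·5.6 - (-3.8)² = 12.44.
  S^{-1} = (1/det) · [[d, -b], [-b, a]] = [[0.4502, 0.3055],
 [0.3055, 0.3859]].

Step 4 — quadratic form (x̄ - mu_0)^T · S^{-1} · (x̄ - mu_0):
  S^{-1} · (x̄ - mu_0) = (1.8167, 1.7685),
  (x̄ - mu_0)^T · [...] = (2)·(1.8167) + (3)·(1.7685) = 8.9389.

Step 5 — scale by n: T² = 6 · 8.9389 = 53.6334.

T² ≈ 53.6334


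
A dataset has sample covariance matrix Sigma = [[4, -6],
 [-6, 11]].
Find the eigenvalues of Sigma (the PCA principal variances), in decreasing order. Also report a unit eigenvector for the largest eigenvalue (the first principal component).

Step 1 — characteristic polynomial of 2×2 Sigma:
  det(Sigma - λI) = λ² - trace · λ + det = 0.
  trace = 4 + 11 = 15, det = 4·11 - (-6)² = 8.
Step 2 — discriminant:
  Δ = trace² - 4·det = 225 - 32 = 193.
Step 3 — eigenvalues:
  λ = (trace ± √Δ)/2 = (15 ± 13.8924)/2,
  λ_1 = 14.4462,  λ_2 = 0.5538.

Step 4 — unit eigenvector for λ_1: solve (Sigma - λ_1 I)v = 0. First row:
  (4 - 14.4462)·v_x + (-6)·v_y = 0, i.e. (-10.4462)·v_x + (-6)·v_y = 0,
  so v ∝ (b, λ_1 - a) = (-6, 10.4462); multiply by -1 so the first entry is positive: u = (6, -10.4462).
  ||u|| = √((6)² + (-10.4462)²) = √(145.1236) ≈ 12.0467,
  v_1 = u/||u|| ≈ (0.4981, -0.8671) (||v_1|| = 1).

λ_1 = 14.4462,  λ_2 = 0.5538;  v_1 ≈ (0.4981, -0.8671)


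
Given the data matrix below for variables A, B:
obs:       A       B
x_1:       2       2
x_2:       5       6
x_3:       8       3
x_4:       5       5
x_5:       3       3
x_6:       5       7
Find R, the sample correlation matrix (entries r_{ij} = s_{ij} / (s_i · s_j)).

Step 1 — column means:
  mean(A) = (2 + 5 + 8 + 5 + 3 + 5) / 6 = 28/6 = 4.6667
  mean(B) = (2 + 6 + 3 + 5 + 3 + 7) / 6 = 26/6 = 4.3333

Step 2 — sample variances and covariances s[i,j] = (1/(n-1)) · Σ_k (x_{k,i} - mean_i) · (x_{k,j} - mean_j), with n-1 = 5:
  s[A,A] = ((-2.6667)·(-2.6667) + (0.3333)·(0.3333) + (3.3333)·(3.3333) + (0.3333)·(0.3333) + (-1.6667)·(-1.6667) + (0.3333)·(0.3333)) / 5 = 21.3333/5 = 4.2667
  s[A,B] = ((-2.6667)·(-2.3333) + (0.3333)·(1.6667) + (3.3333)·(-1.3333) + (0.3333)·(0.6667) + (-1.6667)·(-1.3333) + (0.3333)·(2.6667)) / 5 = 5.6667/5 = 1.1333
  s[B,B] = ((-2.3333)·(-2.3333) + (1.6667)·(1.6667) + (-1.3333)·(-1.3333) + (0.6667)·(0.6667) + (-1.3333)·(-1.3333) + (2.6667)·(2.6667)) / 5 = 19.3333/5 = 3.8667
  Sample standard deviations s_i = √(s[i,i]):
  s(A) = √(4.2667) = 2.0656
  s(B) = √(3.8667) = 1.9664

Step 3 — r_{ij} = s_{ij} / (s_i · s_j):
  r[A,A] = 1 (diagonal).
  r[A,B] = 1.1333 / (2.0656 · 1.9664) = 1.1333 / 4.0617 = 0.279
  r[B,B] = 1 (diagonal).

R is symmetric with unit diagonal. Assembling:

R = [[1, 0.279],
 [0.279, 1]]


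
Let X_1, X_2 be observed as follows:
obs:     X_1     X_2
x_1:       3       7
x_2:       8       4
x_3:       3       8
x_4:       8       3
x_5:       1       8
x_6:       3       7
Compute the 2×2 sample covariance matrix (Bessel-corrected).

Step 1 — column means:
  mean(X_1) = (3 + 8 + 3 + 8 + 1 + 3) / 6 = 26/6 = 4.3333
  mean(X_2) = (7 + 4 + 8 + 3 + 8 + 7) / 6 = 37/6 = 6.1667

Step 2 — sample covariance S[i,j] = (1/(n-1)) · Σ_k (x_{k,i} - mean_i) · (x_{k,j} - mean_j), with n-1 = 5.
  S[X_1,X_1] = ((-1.3333)·(-1.3333) + (3.6667)·(3.6667) + (-1.3333)·(-1.3333) + (3.6667)·(3.6667) + (-3.3333)·(-3.3333) + (-1.3333)·(-1.3333)) / 5 = 43.3333/5 = 8.6667
  S[X_1,X_2] = ((-1.3333)·(0.8333) + (3.6667)·(-2.1667) + (-1.3333)·(1.8333) + (3.6667)·(-3.1667) + (-3.3333)·(1.8333) + (-1.3333)·(0.8333)) / 5 = -30.3333/5 = -6.0667
  S[X_2,X_2] = ((0.8333)·(0.8333) + (-2.1667)·(-2.1667) + (1.8333)·(1.8333) + (-3.1667)·(-3.1667) + (1.8333)·(1.8333) + (0.8333)·(0.8333)) / 5 = 22.8333/5 = 4.5667

S is symmetric (S[j,i] = S[i,j]). Assembling:

S = [[8.6667, -6.0667],
 [-6.0667, 4.5667]]


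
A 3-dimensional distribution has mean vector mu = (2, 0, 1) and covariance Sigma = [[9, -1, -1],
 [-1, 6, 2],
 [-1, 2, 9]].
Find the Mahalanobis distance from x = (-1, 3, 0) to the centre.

Step 1 — centre the observation: (x - mu) = (-3, 3, -1).

Step 2 — invert Sigma (cofactor / det for 3×3, or solve directly):
  Sigma^{-1} = [[0.1139, 0.0159, 0.0091],
 [0.0159, 0.1822, -0.0387],
 [0.0091, -0.0387, 0.1207]].

Step 3 — form the quadratic (x - mu)^T · Sigma^{-1} · (x - mu):
  Sigma^{-1} · (x - mu) = (-0.303, 0.5376, -0.2642).
  (x - mu)^T · [Sigma^{-1} · (x - mu)] = (-3)·(-0.303) + (3)·(0.5376) + (-1)·(-0.2642) = 2.7859.

Step 4 — take square root: d = √(2.7859) ≈ 1.6691.

d(x, mu) = √(2.7859) ≈ 1.6691


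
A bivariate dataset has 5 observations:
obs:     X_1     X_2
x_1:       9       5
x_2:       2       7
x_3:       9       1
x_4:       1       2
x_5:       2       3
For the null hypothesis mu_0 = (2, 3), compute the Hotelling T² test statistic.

Step 1 — sample mean vector:
  mean(X_1) = (9 + 2 + 9 + 1 + 2) / 5 = 23/5 = 4.6
  mean(X_2) = (5 + 7 + 1 + 2 + 3) / 5 = 18/5 = 3.6
  x̄ = (4.6, 3.6),  deviation x̄ - mu_0 = (4.6, 3.6) - (2, 3) = (2.6, 0.6).

Step 2 — sample covariance matrix, S[i,j] = (1/(n-1)) · Σ_k (x_{k,i} - mean_i) · (x_{k,j} - mean_j), divisor n-1 = 4:
  S[X_1,X_1] = ((4.4)·(4.4) + (-2.6)·(-2.6) + (4.4)·(4.4) + (-3.6)·(-3.6) + (-2.6)·(-2.6)) / 4 = 65.2/4 = 16.3
  S[X_1,X_2] = ((4.4)·(1.4) + (-2.6)·(3.4) + (4.4)·(-2.6) + (-3.6)·(-1.6) + (-2.6)·(-0.6)) / 4 = -6.8/4 = -1.7
  S[X_2,X_2] = ((1.4)·(1.4) + (3.4)·(3.4) + (-2.6)·(-2.6) + (-1.6)·(-1.6) + (-0.6)·(-0.6)) / 4 = 23.2/4 = 5.8
  S = [[16.3, -1.7],
 [-1.7, 5.8]].

Step 3 — invert S. det(S) = 16.3·5.8 - (-1.7)² = 91.65.
  S^{-1} = (1/det) · [[d, -b], [-b, a]] = [[0.0633, 0.0185],
 [0.0185, 0.1779]].

Step 4 — quadratic form (x̄ - mu_0)^T · S^{-1} · (x̄ - mu_0):
  S^{-1} · (x̄ - mu_0) = (0.1757, 0.1549),
  (x̄ - mu_0)^T · [...] = (2.6)·(0.1757) + (0.6)·(0.1549) = 0.5497.

Step 5 — scale by n: T² = 5 · 0.5497 = 2.7485.

T² ≈ 2.7485


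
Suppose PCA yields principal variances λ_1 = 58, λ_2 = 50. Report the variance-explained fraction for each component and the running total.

Step 1 — total variance = trace(Sigma) = Σ λ_i = 58 + 50 = 108.

Step 2 — fraction explained by component i = λ_i / Σ λ:
  PC1: 58/108 = 0.537
  PC2: 50/108 = 0.463

Step 3 — cumulative fraction after k components = (λ_1 + ... + λ_k) / Σ λ:
  k = 1: 58/108 = 0.537
  k = 2: (58 + 50)/108 = 108/108 = 1

Summary (fraction, with percent):

explained: PC1 0.537 (53.7%), PC2 0.463 (46.3%);  cumulative: 0.537, 1


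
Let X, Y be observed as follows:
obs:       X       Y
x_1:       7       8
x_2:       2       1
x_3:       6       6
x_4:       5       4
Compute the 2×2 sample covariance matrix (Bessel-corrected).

Step 1 — column means:
  mean(X) = (7 + 2 + 6 + 5) / 4 = 20/4 = 5
  mean(Y) = (8 + 1 + 6 + 4) / 4 = 19/4 = 4.75

Step 2 — sample covariance S[i,j] = (1/(n-1)) · Σ_k (x_{k,i} - mean_i) · (x_{k,j} - mean_j), with n-1 = 3.
  S[X,X] = ((2)·(2) + (-3)·(-3) + (1)·(1) + (0)·(0)) / 3 = 14/3 = 4.6667
  S[X,Y] = ((2)·(3.25) + (-3)·(-3.75) + (1)·(1.25) + (0)·(-0.75)) / 3 = 19/3 = 6.3333
  S[Y,Y] = ((3.25)·(3.25) + (-3.75)·(-3.75) + (1.25)·(1.25) + (-0.75)·(-0.75)) / 3 = 26.75/3 = 8.9167

S is symmetric (S[j,i] = S[i,j]). Assembling:

S = [[4.6667, 6.3333],
 [6.3333, 8.9167]]


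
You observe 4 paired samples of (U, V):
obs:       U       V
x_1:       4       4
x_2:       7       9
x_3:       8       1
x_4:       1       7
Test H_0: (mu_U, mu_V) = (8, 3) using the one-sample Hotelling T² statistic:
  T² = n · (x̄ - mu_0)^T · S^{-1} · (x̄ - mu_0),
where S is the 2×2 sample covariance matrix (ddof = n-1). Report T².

Step 1 — sample mean vector:
  mean(U) = (4 + 7 + 8 + 1) / 4 = 20/4 = 5
  mean(V) = (4 + 9 + 1 + 7) / 4 = 21/4 = 5.25
  x̄ = (5, 5.25),  deviation x̄ - mu_0 = (5, 5.25) - (8, 3) = (-3, 2.25).

Step 2 — sample covariance matrix, S[i,j] = (1/(n-1)) · Σ_k (x_{k,i} - mean_i) · (x_{k,j} - mean_j), divisor n-1 = 3:
  S[U,U] = ((-1)·(-1) + (2)·(2) + (3)·(3) + (-4)·(-4)) / 3 = 30/3 = 10
  S[U,V] = ((-1)·(-1.25) + (2)·(3.75) + (3)·(-4.25) + (-4)·(1.75)) / 3 = -11/3 = -3.6667
  S[V,V] = ((-1.25)·(-1.25) + (3.75)·(3.75) + (-4.25)·(-4.25) + (1.75)·(1.75)) / 3 = 36.75/3 = 12.25
  S = [[10, -3.6667],
 [-3.6667, 12.25]].

Step 3 — invert S. det(S) = 10·12.25 - (-3.6667)² = 109.0556.
  S^{-1} = (1/det) · [[d, -b], [-b, a]] = [[0.1123, 0.0336],
 [0.0336, 0.0917]].

Step 4 — quadratic form (x̄ - mu_0)^T · S^{-1} · (x̄ - mu_0):
  S^{-1} · (x̄ - mu_0) = (-0.2613, 0.1055),
  (x̄ - mu_0)^T · [...] = (-3)·(-0.2613) + (2.25)·(0.1055) = 1.0213.

Step 5 — scale by n: T² = 4 · 1.0213 = 4.0851.

T² ≈ 4.0851


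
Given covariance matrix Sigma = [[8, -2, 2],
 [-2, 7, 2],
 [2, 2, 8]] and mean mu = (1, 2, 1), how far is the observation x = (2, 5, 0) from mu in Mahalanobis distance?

Step 1 — centre the observation: (x - mu) = (1, 3, -1).

Step 2 — invert Sigma (cofactor / det for 3×3, or solve directly):
  Sigma^{-1} = [[0.1529, 0.0588, -0.0529],
 [0.0588, 0.1765, -0.0588],
 [-0.0529, -0.0588, 0.1529]].

Step 3 — form the quadratic (x - mu)^T · Sigma^{-1} · (x - mu):
  Sigma^{-1} · (x - mu) = (0.3824, 0.6471, -0.3824).
  (x - mu)^T · [Sigma^{-1} · (x - mu)] = (1)·(0.3824) + (3)·(0.6471) + (-1)·(-0.3824) = 2.7059.

Step 4 — take square root: d = √(2.7059) ≈ 1.645.

d(x, mu) = √(2.7059) ≈ 1.645


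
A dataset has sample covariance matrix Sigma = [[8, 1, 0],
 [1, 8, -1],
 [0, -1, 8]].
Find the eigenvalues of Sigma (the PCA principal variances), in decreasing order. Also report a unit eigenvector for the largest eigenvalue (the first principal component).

Step 1 — characteristic polynomial p(λ) = det(λI - Sigma) = λ³ - tr·λ² + c_1·λ - det, where tr = trace, c_1 = sum of the principal 2×2 minors, det = det(Sigma):
  tr = 8 + 8 + 8 = 24,
  c_1 = (8·8 - (1)²) + (8·8 - (0)²) + (8·8 - (-1)²) = 63 + 64 + 63 = 190,
  det = 8·(8·8 - (-1)²) - (1)·((1)·8 - (-1)·(0)) + (0)·((1)·(-1) - 8·(0)) = 8·(63) - (1)·(8) + (0)·(-1) = 496.
  So p(λ) = λ³ - 24λ² + 190λ - 496.
Step 2 — look for an integer root (rational root theorem: any rational root is an integer divisor of 496). Testing λ = 8:
  p(8) = 512 - 1536 + 1520 - 496 = 0  ✓
  Dividing out (λ - 8): p(λ) = (λ - 8)(λ² - 16λ + 62).
Step 3 — remaining eigenvalues from the quadratic λ² - 16λ + 62 = 0:
  Δ = 16² - 4·62 = 256 - 248 = 8,  λ = (16 ± √8)/2 = (16 ± 2.8284)/2 ≈ 9.4142 or 6.5858.
  Sorted: λ_1 = 9.4142,  λ_2 = 8,  λ_3 = 6.5858  (check: sum = 24 = tr ✓).

Step 4 — unit eigenvector for λ_1 ≈ 9.4142: v spans the null space of (Sigma - λ_1 I), whose rows are
  r_1 = (-1.4142, 1, 0),  r_2 = (1, -1.4142, -1),  r_3 = (0, -1, -1.4142).
  v is orthogonal to every row, so take v ∝ r_1 × r_2 = ((1)·(-1) - (0)·(-1.4142), (0)·(1) - (-1.4142)·(-1), (-1.4142)·(-1.4142) - (1)·(1)) ≈ (-1, -1.4142, 1).
  Rescale (multiply by -1 so the first nonzero entry is positive): u = (1, 1.4142, -1).
  ||u|| = √((1)² + (1.4142)² + (-1)²) = √(4) ≈ 2,  v_1 = u/||u|| ≈ (0.5, 0.7071, -0.5) (||v_1|| = 1).

λ_1 = 9.4142,  λ_2 = 8,  λ_3 = 6.5858;  v_1 ≈ (0.5, 0.7071, -0.5)


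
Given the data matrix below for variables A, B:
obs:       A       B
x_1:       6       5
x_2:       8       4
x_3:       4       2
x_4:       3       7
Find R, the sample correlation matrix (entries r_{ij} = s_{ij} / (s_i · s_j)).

Step 1 — column means:
  mean(A) = (6 + 8 + 4 + 3) / 4 = 21/4 = 5.25
  mean(B) = (5 + 4 + 2 + 7) / 4 = 18/4 = 4.5

Step 2 — sample variances and covariances s[i,j] = (1/(n-1)) · Σ_k (x_{k,i} - mean_i) · (x_{k,j} - mean_j), with n-1 = 3:
  s[A,A] = ((0.75)·(0.75) + (2.75)·(2.75) + (-1.25)·(-1.25) + (-2.25)·(-2.25)) / 3 = 14.75/3 = 4.9167
  s[A,B] = ((0.75)·(0.5) + (2.75)·(-0.5) + (-1.25)·(-2.5) + (-2.25)·(2.5)) / 3 = -3.5/3 = -1.1667
  s[B,B] = ((0.5)·(0.5) + (-0.5)·(-0.5) + (-2.5)·(-2.5) + (2.5)·(2.5)) / 3 = 13/3 = 4.3333
  Sample standard deviations s_i = √(s[i,i]):
  s(A) = √(4.9167) = 2.2174
  s(B) = √(4.3333) = 2.0817

Step 3 — r_{ij} = s_{ij} / (s_i · s_j):
  r[A,A] = 1 (diagonal).
  r[A,B] = -1.1667 / (2.2174 · 2.0817) = -1.1667 / 4.6158 = -0.2528
  r[B,B] = 1 (diagonal).

R is symmetric with unit diagonal. Assembling:

R = [[1, -0.2528],
 [-0.2528, 1]]


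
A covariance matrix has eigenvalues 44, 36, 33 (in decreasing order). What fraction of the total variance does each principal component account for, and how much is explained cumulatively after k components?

Step 1 — total variance = trace(Sigma) = Σ λ_i = 44 + 36 + 33 = 113.

Step 2 — fraction explained by component i = λ_i / Σ λ:
  PC1: 44/113 = 0.3894
  PC2: 36/113 = 0.3186
  PC3: 33/113 = 0.292

Step 3 — cumulative fraction after k components = (λ_1 + ... + λ_k) / Σ λ:
  k = 1: 44/113 = 0.3894
  k = 2: (44 + 36)/113 = 80/113 = 0.708
  k = 3: (44 + 36 + 33)/113 = 113/113 = 1

Summary (fraction, with percent):

explained: PC1 0.3894 (38.94%), PC2 0.3186 (31.86%), PC3 0.292 (29.2%);  cumulative: 0.3894, 0.708, 1


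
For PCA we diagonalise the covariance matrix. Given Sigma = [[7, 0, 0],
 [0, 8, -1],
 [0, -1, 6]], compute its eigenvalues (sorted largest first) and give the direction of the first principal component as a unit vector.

Step 1 — characteristic polynomial p(λ) = det(λI - Sigma) = λ³ - tr·λ² + c_1·λ - det, where tr = trace, c_1 = sum of the principal 2×2 minors, det = det(Sigma):
  tr = 7 + 8 + 6 = 21,
  c_1 = (7·8 - (0)²) + (7·6 - (0)²) + (8·6 - (-1)²) = 56 + 42 + 47 = 145,
  det = 7·(8·6 - (-1)²) - (0)·((0)·6 - (-1)·(0)) + (0)·((0)·(-1) - 8·(0)) = 7·(47) - (0)·(0) + (0)·(0) = 329.
  So p(λ) = λ³ - 21λ² + 145λ - 329.
Step 2 — look for an integer root (rational root theorem: any rational root is an integer divisor of 329). Testing λ = 7:
  p(7) = 343 - 1029 + 1015 - 329 = 0  ✓
  Dividing out (λ - 7): p(λ) = (λ - 7)(λ² - 14λ + 47).
Step 3 — remaining eigenvalues from the quadratic λ² - 14λ + 47 = 0:
  Δ = 14² - 4·47 = 196 - 188 = 8,  λ = (14 ± √8)/2 = (14 ± 2.8284)/2 ≈ 8.4142 or 5.5858.
  Sorted: λ_1 = 8.4142,  λ_2 = 7,  λ_3 = 5.5858  (check: sum = 21 = tr ✓).

Step 4 — unit eigenvector for λ_1 ≈ 8.4142: v spans the null space of (Sigma - λ_1 I), whose rows are
  r_1 = (-1.4142, 0, 0),  r_2 = (0, -0.4142, -1),  r_3 = (0, -1, -2.4142).
  v is orthogonal to every row, so take v ∝ r_1 × r_2 = ((0)·(-1) - (0)·(-0.4142), (0)·(0) - (-1.4142)·(-1), (-1.4142)·(-0.4142) - (0)·(0)) ≈ (0, -1.4142, 0.5858).
  Rescale (multiply by -1 so the first nonzero entry is positive): u = (0, 1.4142, -0.5858).
  ||u|| = √((0)² + (1.4142)² + (-0.5858)²) = √(2.3431) ≈ 1.5307,  v_1 = u/||u|| ≈ (0, 0.9239, -0.3827) (||v_1|| = 1).

λ_1 = 8.4142,  λ_2 = 7,  λ_3 = 5.5858;  v_1 ≈ (0, 0.9239, -0.3827)


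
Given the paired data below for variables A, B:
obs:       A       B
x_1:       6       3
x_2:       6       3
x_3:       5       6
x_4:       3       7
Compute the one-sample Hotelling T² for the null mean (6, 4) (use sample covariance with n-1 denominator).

Step 1 — sample mean vector:
  mean(A) = (6 + 6 + 5 + 3) / 4 = 20/4 = 5
  mean(B) = (3 + 3 + 6 + 7) / 4 = 19/4 = 4.75
  x̄ = (5, 4.75),  deviation x̄ - mu_0 = (5, 4.75) - (6, 4) = (-1, 0.75).

Step 2 — sample covariance matrix, S[i,j] = (1/(n-1)) · Σ_k (x_{k,i} - mean_i) · (x_{k,j} - mean_j), divisor n-1 = 3:
  S[A,A] = ((1)·(1) + (1)·(1) + (0)·(0) + (-2)·(-2)) / 3 = 6/3 = 2
  S[A,B] = ((1)·(-1.75) + (1)·(-1.75) + (0)·(1.25) + (-2)·(2.25)) / 3 = -8/3 = -2.6667
  S[B,B] = ((-1.75)·(-1.75) + (-1.75)·(-1.75) + (1.25)·(1.25) + (2.25)·(2.25)) / 3 = 12.75/3 = 4.25
  S = [[2, -2.6667],
 [-2.6667, 4.25]].

Step 3 — invert S. det(S) = 2·4.25 - (-2.6667)² = 1.3889.
  S^{-1} = (1/det) · [[d, -b], [-b, a]] = [[3.06, 1.92],
 [1.92, 1.44]].

Step 4 — quadratic form (x̄ - mu_0)^T · S^{-1} · (x̄ - mu_0):
  S^{-1} · (x̄ - mu_0) = (-1.62, -0.84),
  (x̄ - mu_0)^T · [...] = (-1)·(-1.62) + (0.75)·(-0.84) = 0.99.

Step 5 — scale by n: T² = 4 · 0.99 = 3.96.

T² ≈ 3.96


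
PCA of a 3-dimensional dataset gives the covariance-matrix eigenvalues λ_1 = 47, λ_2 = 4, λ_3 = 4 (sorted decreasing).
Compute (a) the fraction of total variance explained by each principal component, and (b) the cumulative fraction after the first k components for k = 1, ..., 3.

Step 1 — total variance = trace(Sigma) = Σ λ_i = 47 + 4 + 4 = 55.

Step 2 — fraction explained by component i = λ_i / Σ λ:
  PC1: 47/55 = 0.8545
  PC2: 4/55 = 0.0727
  PC3: 4/55 = 0.0727

Step 3 — cumulative fraction after k components = (λ_1 + ... + λ_k) / Σ λ:
  k = 1: 47/55 = 0.8545
  k = 2: (47 + 4)/55 = 51/55 = 0.9273
  k = 3: (47 + 4 + 4)/55 = 55/55 = 1

Summary (fraction, with percent):

explained: PC1 0.8545 (85.45%), PC2 0.0727 (7.27%), PC3 0.0727 (7.27%);  cumulative: 0.8545, 0.9273, 1


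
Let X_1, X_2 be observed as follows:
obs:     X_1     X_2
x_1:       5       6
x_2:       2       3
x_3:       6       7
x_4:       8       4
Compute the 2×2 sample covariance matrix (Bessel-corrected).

Step 1 — column means:
  mean(X_1) = (5 + 2 + 6 + 8) / 4 = 21/4 = 5.25
  mean(X_2) = (6 + 3 + 7 + 4) / 4 = 20/4 = 5

Step 2 — sample covariance S[i,j] = (1/(n-1)) · Σ_k (x_{k,i} - mean_i) · (x_{k,j} - mean_j), with n-1 = 3.
  S[X_1,X_1] = ((-0.25)·(-0.25) + (-3.25)·(-3.25) + (0.75)·(0.75) + (2.75)·(2.75)) / 3 = 18.75/3 = 6.25
  S[X_1,X_2] = ((-0.25)·(1) + (-3.25)·(-2) + (0.75)·(2) + (2.75)·(-1)) / 3 = 5/3 = 1.6667
  S[X_2,X_2] = ((1)·(1) + (-2)·(-2) + (2)·(2) + (-1)·(-1)) / 3 = 10/3 = 3.3333

S is symmetric (S[j,i] = S[i,j]). Assembling:

S = [[6.25, 1.6667],
 [1.6667, 3.3333]]


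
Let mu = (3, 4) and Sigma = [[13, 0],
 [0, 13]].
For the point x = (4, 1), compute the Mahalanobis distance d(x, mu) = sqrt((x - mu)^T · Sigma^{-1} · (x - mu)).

Step 1 — centre the observation: (x - mu) = (1, -3).

Step 2 — invert Sigma. det(Sigma) = 13·13 - (0)² = 169.
  Sigma^{-1} = (1/det) · [[d, -b], [-b, a]] = [[0.0769, 0],
 [0, 0.0769]].

Step 3 — form the quadratic (x - mu)^T · Sigma^{-1} · (x - mu):
  Sigma^{-1} · (x - mu) = (0.0769, -0.2308).
  (x - mu)^T · [Sigma^{-1} · (x - mu)] = (1)·(0.0769) + (-3)·(-0.2308) = 0.7692.

Step 4 — take square root: d = √(0.7692) ≈ 0.8771.

d(x, mu) = √(0.7692) ≈ 0.8771


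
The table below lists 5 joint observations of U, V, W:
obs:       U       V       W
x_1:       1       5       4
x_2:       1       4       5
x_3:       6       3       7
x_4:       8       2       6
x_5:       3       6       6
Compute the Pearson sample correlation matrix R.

Step 1 — column means:
  mean(U) = (1 + 1 + 6 + 8 + 3) / 5 = 19/5 = 3.8
  mean(V) = (5 + 4 + 3 + 2 + 6) / 5 = 20/5 = 4
  mean(W) = (4 + 5 + 7 + 6 + 6) / 5 = 28/5 = 5.6

Step 2 — sample variances and covariances s[i,j] = (1/(n-1)) · Σ_k (x_{k,i} - mean_i) · (x_{k,j} - mean_j), with n-1 = 4:
  s[U,U] = ((-2.8)·(-2.8) + (-2.8)·(-2.8) + (2.2)·(2.2) + (4.2)·(4.2) + (-0.8)·(-0.8)) / 4 = 38.8/4 = 9.7
  s[U,V] = ((-2.8)·(1) + (-2.8)·(0) + (2.2)·(-1) + (4.2)·(-2) + (-0.8)·(2)) / 4 = -15/4 = -3.75
  s[U,W] = ((-2.8)·(-1.6) + (-2.8)·(-0.6) + (2.2)·(1.4) + (4.2)·(0.4) + (-0.8)·(0.4)) / 4 = 10.6/4 = 2.65
  s[V,V] = ((1)·(1) + (0)·(0) + (-1)·(-1) + (-2)·(-2) + (2)·(2)) / 4 = 10/4 = 2.5
  s[V,W] = ((1)·(-1.6) + (0)·(-0.6) + (-1)·(1.4) + (-2)·(0.4) + (2)·(0.4)) / 4 = -3/4 = -0.75
  s[W,W] = ((-1.6)·(-1.6) + (-0.6)·(-0.6) + (1.4)·(1.4) + (0.4)·(0.4) + (0.4)·(0.4)) / 4 = 5.2/4 = 1.3
  Sample standard deviations s_i = √(s[i,i]):
  s(U) = √(9.7) = 3.1145
  s(V) = √(2.5) = 1.5811
  s(W) = √(1.3) = 1.1402

Step 3 — r_{ij} = s_{ij} / (s_i · s_j):
  r[U,U] = 1 (diagonal).
  r[U,V] = -3.75 / (3.1145 · 1.5811) = -3.75 / 4.9244 = -0.7615
  r[U,W] = 2.65 / (3.1145 · 1.1402) = 2.65 / 3.5511 = 0.7463
  r[V,V] = 1 (diagonal).
  r[V,W] = -0.75 / (1.5811 · 1.1402) = -0.75 / 1.8028 = -0.416
  r[W,W] = 1 (diagonal).

R is symmetric with unit diagonal. Assembling:

R = [[1, -0.7615, 0.7463],
 [-0.7615, 1, -0.416],
 [0.7463, -0.416, 1]]


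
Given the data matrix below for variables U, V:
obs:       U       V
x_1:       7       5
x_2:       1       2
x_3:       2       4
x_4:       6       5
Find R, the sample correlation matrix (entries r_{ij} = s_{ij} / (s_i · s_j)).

Step 1 — column means:
  mean(U) = (7 + 1 + 2 + 6) / 4 = 16/4 = 4
  mean(V) = (5 + 2 + 4 + 5) / 4 = 16/4 = 4

Step 2 — sample variances and covariances s[i,j] = (1/(n-1)) · Σ_k (x_{k,i} - mean_i) · (x_{k,j} - mean_j), with n-1 = 3:
  s[U,U] = ((3)·(3) + (-3)·(-3) + (-2)·(-2) + (2)·(2)) / 3 = 26/3 = 8.6667
  s[U,V] = ((3)·(1) + (-3)·(-2) + (-2)·(0) + (2)·(1)) / 3 = 11/3 = 3.6667
  s[V,V] = ((1)·(1) + (-2)·(-2) + (0)·(0) + (1)·(1)) / 3 = 6/3 = 2
  Sample standard deviations s_i = √(s[i,i]):
  s(U) = √(8.6667) = 2.9439
  s(V) = √(2) = 1.4142

Step 3 — r_{ij} = s_{ij} / (s_i · s_j):
  r[U,U] = 1 (diagonal).
  r[U,V] = 3.6667 / (2.9439 · 1.4142) = 3.6667 / 4.1633 = 0.8807
  r[V,V] = 1 (diagonal).

R is symmetric with unit diagonal. Assembling:

R = [[1, 0.8807],
 [0.8807, 1]]


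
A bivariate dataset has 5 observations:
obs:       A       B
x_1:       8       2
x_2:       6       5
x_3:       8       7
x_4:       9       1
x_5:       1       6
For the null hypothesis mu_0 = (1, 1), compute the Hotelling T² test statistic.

Step 1 — sample mean vector:
  mean(A) = (8 + 6 + 8 + 9 + 1) / 5 = 32/5 = 6.4
  mean(B) = (2 + 5 + 7 + 1 + 6) / 5 = 21/5 = 4.2
  x̄ = (6.4, 4.2),  deviation x̄ - mu_0 = (6.4, 4.2) - (1, 1) = (5.4, 3.2).

Step 2 — sample covariance matrix, S[i,j] = (1/(n-1)) · Σ_k (x_{k,i} - mean_i) · (x_{k,j} - mean_j), divisor n-1 = 4:
  S[A,A] = ((1.6)·(1.6) + (-0.4)·(-0.4) + (1.6)·(1.6) + (2.6)·(2.6) + (-5.4)·(-5.4)) / 4 = 41.2/4 = 10.3
  S[A,B] = ((1.6)·(-2.2) + (-0.4)·(0.8) + (1.6)·(2.8) + (2.6)·(-3.2) + (-5.4)·(1.8)) / 4 = -17.4/4 = -4.35
  S[B,B] = ((-2.2)·(-2.2) + (0.8)·(0.8) + (2.8)·(2.8) + (-3.2)·(-3.2) + (1.8)·(1.8)) / 4 = 26.8/4 = 6.7
  S = [[10.3, -4.35],
 [-4.35, 6.7]].

Step 3 — invert S. det(S) = 10.3·6.7 - (-4.35)² = 50.0875.
  S^{-1} = (1/det) · [[d, -b], [-b, a]] = [[0.1338, 0.0868],
 [0.0868, 0.2056]].

Step 4 — quadratic form (x̄ - mu_0)^T · S^{-1} · (x̄ - mu_0):
  S^{-1} · (x̄ - mu_0) = (1.0002, 1.127),
  (x̄ - mu_0)^T · [...] = (5.4)·(1.0002) + (3.2)·(1.127) = 9.0078.

Step 5 — scale by n: T² = 5 · 9.0078 = 45.0392.

T² ≈ 45.0392


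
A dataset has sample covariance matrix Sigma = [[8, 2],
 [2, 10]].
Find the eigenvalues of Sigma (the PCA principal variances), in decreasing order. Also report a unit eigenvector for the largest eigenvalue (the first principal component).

Step 1 — characteristic polynomial of 2×2 Sigma:
  det(Sigma - λI) = λ² - trace · λ + det = 0.
  trace = 8 + 10 = 18, det = 8·10 - (2)² = 76.
Step 2 — discriminant:
  Δ = trace² - 4·det = 324 - 304 = 20.
Step 3 — eigenvalues:
  λ = (trace ± √Δ)/2 = (18 ± 4.4721)/2,
  λ_1 = 11.2361,  λ_2 = 6.7639.

Step 4 — unit eigenvector for λ_1: solve (Sigma - λ_1 I)v = 0. First row:
  (8 - 11.2361)·v_x + (2)·v_y = 0, i.e. (-3.2361)·v_x + (2)·v_y = 0,
  so v ∝ (b, λ_1 - a) = (2, 3.2361) = u.
  ||u|| = √((2)² + (3.2361)²) = √(14.4721) ≈ 3.8042,
  v_1 = u/||u|| ≈ (0.5257, 0.8507) (||v_1|| = 1).

λ_1 = 11.2361,  λ_2 = 6.7639;  v_1 ≈ (0.5257, 0.8507)


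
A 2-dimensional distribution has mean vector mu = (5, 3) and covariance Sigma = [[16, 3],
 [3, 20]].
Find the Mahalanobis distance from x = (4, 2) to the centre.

Step 1 — centre the observation: (x - mu) = (-1, -1).

Step 2 — invert Sigma. det(Sigma) = 16·20 - (3)² = 311.
  Sigma^{-1} = (1/det) · [[d, -b], [-b, a]] = [[0.0643, -0.0096],
 [-0.0096, 0.0514]].

Step 3 — form the quadratic (x - mu)^T · Sigma^{-1} · (x - mu):
  Sigma^{-1} · (x - mu) = (-0.0547, -0.0418).
  (x - mu)^T · [Sigma^{-1} · (x - mu)] = (-1)·(-0.0547) + (-1)·(-0.0418) = 0.0965.

Step 4 — take square root: d = √(0.0965) ≈ 0.3106.

d(x, mu) = √(0.0965) ≈ 0.3106


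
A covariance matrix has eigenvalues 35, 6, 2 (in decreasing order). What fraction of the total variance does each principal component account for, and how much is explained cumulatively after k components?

Step 1 — total variance = trace(Sigma) = Σ λ_i = 35 + 6 + 2 = 43.

Step 2 — fraction explained by component i = λ_i / Σ λ:
  PC1: 35/43 = 0.814
  PC2: 6/43 = 0.1395
  PC3: 2/43 = 0.0465

Step 3 — cumulative fraction after k components = (λ_1 + ... + λ_k) / Σ λ:
  k = 1: 35/43 = 0.814
  k = 2: (35 + 6)/43 = 41/43 = 0.9535
  k = 3: (35 + 6 + 2)/43 = 43/43 = 1

Summary (fraction, with percent):

explained: PC1 0.814 (81.4%), PC2 0.1395 (13.95%), PC3 0.0465 (4.65%);  cumulative: 0.814, 0.9535, 1


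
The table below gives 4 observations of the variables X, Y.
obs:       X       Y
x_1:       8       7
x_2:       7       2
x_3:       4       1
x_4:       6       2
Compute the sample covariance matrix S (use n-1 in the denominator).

Step 1 — column means:
  mean(X) = (8 + 7 + 4 + 6) / 4 = 25/4 = 6.25
  mean(Y) = (7 + 2 + 1 + 2) / 4 = 12/4 = 3

Step 2 — sample covariance S[i,j] = (1/(n-1)) · Σ_k (x_{k,i} - mean_i) · (x_{k,j} - mean_j), with n-1 = 3.
  S[X,X] = ((1.75)·(1.75) + (0.75)·(0.75) + (-2.25)·(-2.25) + (-0.25)·(-0.25)) / 3 = 8.75/3 = 2.9167
  S[X,Y] = ((1.75)·(4) + (0.75)·(-1) + (-2.25)·(-2) + (-0.25)·(-1)) / 3 = 11/3 = 3.6667
  S[Y,Y] = ((4)·(4) + (-1)·(-1) + (-2)·(-2) + (-1)·(-1)) / 3 = 22/3 = 7.3333

S is symmetric (S[j,i] = S[i,j]). Assembling:

S = [[2.9167, 3.6667],
 [3.6667, 7.3333]]


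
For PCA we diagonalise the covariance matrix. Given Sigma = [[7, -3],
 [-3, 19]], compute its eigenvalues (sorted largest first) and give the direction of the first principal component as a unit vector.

Step 1 — characteristic polynomial of 2×2 Sigma:
  det(Sigma - λI) = λ² - trace · λ + det = 0.
  trace = 7 + 19 = 26, det = 7·19 - (-3)² = 124.
Step 2 — discriminant:
  Δ = trace² - 4·det = 676 - 496 = 180.
Step 3 — eigenvalues:
  λ = (trace ± √Δ)/2 = (26 ± 13.4164)/2,
  λ_1 = 19.7082,  λ_2 = 6.2918.

Step 4 — unit eigenvector for λ_1: solve (Sigma - λ_1 I)v = 0. First row:
  (7 - 19.7082)·v_x + (-3)·v_y = 0, i.e. (-12.7082)·v_x + (-3)·v_y = 0,
  so v ∝ (b, λ_1 - a) = (-3, 12.7082); multiply by -1 so the first entry is positive: u = (3, -12.7082).
  ||u|| = √((3)² + (-12.7082)²) = √(170.4984) ≈ 13.0575,
  v_1 = u/||u|| ≈ (0.2298, -0.9732) (||v_1|| = 1).

λ_1 = 19.7082,  λ_2 = 6.2918;  v_1 ≈ (0.2298, -0.9732)


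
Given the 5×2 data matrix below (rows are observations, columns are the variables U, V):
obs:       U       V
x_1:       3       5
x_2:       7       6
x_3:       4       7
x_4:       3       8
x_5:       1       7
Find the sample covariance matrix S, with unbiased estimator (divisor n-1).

Step 1 — column means:
  mean(U) = (3 + 7 + 4 + 3 + 1) / 5 = 18/5 = 3.6
  mean(V) = (5 + 6 + 7 + 8 + 7) / 5 = 33/5 = 6.6

Step 2 — sample covariance S[i,j] = (1/(n-1)) · Σ_k (x_{k,i} - mean_i) · (x_{k,j} - mean_j), with n-1 = 4.
  S[U,U] = ((-0.6)·(-0.6) + (3.4)·(3.4) + (0.4)·(0.4) + (-0.6)·(-0.6) + (-2.6)·(-2.6)) / 4 = 19.2/4 = 4.8
  S[U,V] = ((-0.6)·(-1.6) + (3.4)·(-0.6) + (0.4)·(0.4) + (-0.6)·(1.4) + (-2.6)·(0.4)) / 4 = -2.8/4 = -0.7
  S[V,V] = ((-1.6)·(-1.6) + (-0.6)·(-0.6) + (0.4)·(0.4) + (1.4)·(1.4) + (0.4)·(0.4)) / 4 = 5.2/4 = 1.3

S is symmetric (S[j,i] = S[i,j]). Assembling:

S = [[4.8, -0.7],
 [-0.7, 1.3]]


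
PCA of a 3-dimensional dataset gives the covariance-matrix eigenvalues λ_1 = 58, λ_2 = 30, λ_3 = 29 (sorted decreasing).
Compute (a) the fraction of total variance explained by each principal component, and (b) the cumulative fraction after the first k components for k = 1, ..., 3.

Step 1 — total variance = trace(Sigma) = Σ λ_i = 58 + 30 + 29 = 117.

Step 2 — fraction explained by component i = λ_i / Σ λ:
  PC1: 58/117 = 0.4957
  PC2: 30/117 = 0.2564
  PC3: 29/117 = 0.2479

Step 3 — cumulative fraction after k components = (λ_1 + ... + λ_k) / Σ λ:
  k = 1: 58/117 = 0.4957
  k = 2: (58 + 30)/117 = 88/117 = 0.7521
  k = 3: (58 + 30 + 29)/117 = 117/117 = 1

Summary (fraction, with percent):

explained: PC1 0.4957 (49.57%), PC2 0.2564 (25.64%), PC3 0.2479 (24.79%);  cumulative: 0.4957, 0.7521, 1
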